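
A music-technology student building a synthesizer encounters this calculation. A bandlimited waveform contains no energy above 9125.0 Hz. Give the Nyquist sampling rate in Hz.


The Nyquist rate is twice the maximum frequency component.
fs_min = 2 * fmax
      = 2 * 9125.0
      = 18250.0 Hz

18250.0


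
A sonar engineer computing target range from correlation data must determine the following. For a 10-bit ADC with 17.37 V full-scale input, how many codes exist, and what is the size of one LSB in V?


Step 1 — number of quantization levels:
L = 2^N = 2^10 = 1024

Step 2 — LSB step size:
delta = Vfs / L
      = 17.37 / 1024
      = 0.01696289 V

Levels = 1024; step size = 0.01696289 V


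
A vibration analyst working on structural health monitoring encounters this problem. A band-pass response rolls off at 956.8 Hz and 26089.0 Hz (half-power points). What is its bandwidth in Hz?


Bandwidth is the difference of -3dB frequencies:
BW = f_high - f_low
   = 26089.0 - 956.8
   = 25132.2 Hz

25132.2 Hz


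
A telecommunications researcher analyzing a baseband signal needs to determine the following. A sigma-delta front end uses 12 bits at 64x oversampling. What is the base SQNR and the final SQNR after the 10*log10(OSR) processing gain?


Step 1 — baseline SQNR at Nyquist:
SQNR_base = 6.02*N + 1.76
          = 6.02*12 + 1.76
          = 74.0 dB

Step 2 — oversampling processing gain:
G = 10*log10(OSR) = 10*log10(64) = 18.06 dB

Step 3 — total:
SQNR_total = 74.0 + 18.06 = 92.06 dB

Base SQNR = 74.0 dB; oversampled SQNR = 92.06 dB


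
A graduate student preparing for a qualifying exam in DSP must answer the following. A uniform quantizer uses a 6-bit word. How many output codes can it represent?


Number of quantization levels = 2^N
= 2^6
= 64

64


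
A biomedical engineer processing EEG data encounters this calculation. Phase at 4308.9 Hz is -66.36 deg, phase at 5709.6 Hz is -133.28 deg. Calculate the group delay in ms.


Group delay from phase difference:
tau = -d(phi)/d(omega)
d(phi) = -66.92 deg = -1.167974 rad
d(omega) = 2*pi*(5709.6 - 4308.9) = 8800.8577 rad/s
tau = -(-1.167974) / 8800.8577
    = 0.1327 ms

0.1327 ms


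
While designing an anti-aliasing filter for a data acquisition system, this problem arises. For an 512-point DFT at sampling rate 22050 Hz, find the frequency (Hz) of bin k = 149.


Frequency of DFT bin k:
f_k = k * fs / N
    = 149 * 22050 / 512
    = 3285450 / 512
    = 6416.895 Hz

6416.895 Hz


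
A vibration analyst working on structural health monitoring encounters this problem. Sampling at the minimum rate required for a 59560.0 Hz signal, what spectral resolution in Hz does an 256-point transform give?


Step 1 — Nyquist sampling rate:
fs = 2 * fmax = 2 * 59560.0 = 119120.0 Hz

Step 2 — DFT bin spacing:
df = fs / N = 119120.0 / 256 = 465.3125 Hz

465.3125 Hz


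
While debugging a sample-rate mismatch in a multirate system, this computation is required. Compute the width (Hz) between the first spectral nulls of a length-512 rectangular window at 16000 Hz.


Main lobe width for a rectangular window:
Width = 2 * fs / N
      = 2 * 16000 / 512
      = 32000 / 512
      = 62.5 Hz

62.5 Hz


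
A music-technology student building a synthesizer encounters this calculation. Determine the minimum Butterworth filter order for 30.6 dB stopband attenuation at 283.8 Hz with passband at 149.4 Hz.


Butterworth filter order formula:
n = log10(10^(A/10) - 1) / (2 * log10(f_stop/f_pass))
10^(30.6/10) - 1 = 1147.1536
f_stop/f_pass = 283.8 / 149.4 = 1.8996
n = 5.4898 -> ceil = 6

6


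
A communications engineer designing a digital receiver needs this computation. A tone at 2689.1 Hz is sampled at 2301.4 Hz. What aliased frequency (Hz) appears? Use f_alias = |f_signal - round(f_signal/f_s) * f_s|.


Compute the nearest integer multiple of fs to the signal:
n = round(2689.1 / 2301.4) = 1
f_alias = |2689.1 - 1 * 2301.4|
        = |2689.1 - 2301.4|
        = 387.7 Hz

387.7


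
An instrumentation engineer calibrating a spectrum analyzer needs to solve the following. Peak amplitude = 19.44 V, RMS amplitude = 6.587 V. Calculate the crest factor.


Crest factor is the ratio of peak to RMS:
CF = V_peak / V_rms
   = 19.44 / 6.587
   = 2.9513

2.9513


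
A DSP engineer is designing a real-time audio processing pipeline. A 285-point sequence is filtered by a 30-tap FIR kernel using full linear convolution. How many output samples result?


Linear convolution output length:
L = N + M - 1
  = 285 + 30 - 1
  = 314 samples

314


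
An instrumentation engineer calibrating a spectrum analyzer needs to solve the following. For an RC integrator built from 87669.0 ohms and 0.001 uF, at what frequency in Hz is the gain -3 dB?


Cutoff frequency of a first-order RC filter:
fc = 1 / (2 * pi * R * C)
C = 0.001 uF = 1e-09 F
fc = 1 / (2 * pi * 87669.0 * 1e-09)
   = 1 / 0.00055084057269513
   = 1815.407306 Hz

1815.407306 Hz


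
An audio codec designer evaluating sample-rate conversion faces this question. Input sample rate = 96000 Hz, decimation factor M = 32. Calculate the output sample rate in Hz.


Decimation reduces the sample rate:
fs_out = fs_in / M
       = 96000 / 32
       = 3000.0 Hz

3000.0 Hz


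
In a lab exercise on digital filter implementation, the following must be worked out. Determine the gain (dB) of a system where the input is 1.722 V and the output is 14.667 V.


Voltage gain in dB:
G = 20 * log10(Vout / Vin)
  = 20 * log10(14.667 / 1.722)
  = 20 * log10(8.517422)
  = 20 * 0.930308
  = 18.61 dB

18.61 dB


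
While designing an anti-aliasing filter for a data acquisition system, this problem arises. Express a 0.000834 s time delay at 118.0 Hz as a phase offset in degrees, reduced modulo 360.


Phase shift from frequency and time delay:
phi = 360 * f * t_delay
    = 360 * 118.0 * 0.000834
    = 35.43 degrees
    mod 360 = 35.43 degrees

35.43 degrees


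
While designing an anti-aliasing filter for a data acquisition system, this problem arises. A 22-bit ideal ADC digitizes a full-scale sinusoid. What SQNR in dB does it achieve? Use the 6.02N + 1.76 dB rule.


Theoretical SNR for a full-scale sinusoid:
SNR = 6.02 * N + 1.76
    = 6.02 * 22 + 1.76
    = 132.44 + 1.76
    = 134.2 dB

134.2 dB


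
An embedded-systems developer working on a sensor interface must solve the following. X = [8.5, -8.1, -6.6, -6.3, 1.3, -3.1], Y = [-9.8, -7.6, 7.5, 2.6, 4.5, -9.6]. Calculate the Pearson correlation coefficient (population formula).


Pearson correlation coefficient (population):
r = cov(X,Y) / (std(X) * std(Y))
Mean X = -2.3833, Mean Y = -2.0667
Cov(X,Y) = -13.593889
Std(X) = 5.749324, Std(Y) = 7.11329
r = -0.3324

-0.3324


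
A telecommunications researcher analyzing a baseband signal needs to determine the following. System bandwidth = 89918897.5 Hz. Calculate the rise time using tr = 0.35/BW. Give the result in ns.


Rise time from bandwidth relationship:
tr = 0.35 / BW
   = 0.35 / 89918897.5
   = 3.892396479e-09 s
   = 3.8924 ns

3.8924 ns


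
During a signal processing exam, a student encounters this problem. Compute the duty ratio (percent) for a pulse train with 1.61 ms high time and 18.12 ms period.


Duty cycle as a percentage:
DC = (t_on / T) * 100
   = (1.61 / 18.12) * 100
   = 0.088852 * 100
   = 8.89 %

8.89 %


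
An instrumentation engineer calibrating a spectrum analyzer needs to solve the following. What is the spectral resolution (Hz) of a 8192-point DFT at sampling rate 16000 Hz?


DFT frequency resolution:
df = fs / N
   = 16000 / 8192
   = 1.9531 Hz

1.9531 Hz


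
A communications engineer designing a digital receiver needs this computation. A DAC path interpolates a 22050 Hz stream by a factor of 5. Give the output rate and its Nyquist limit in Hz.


Step 1 — output sample rate after interpolation by L:
fs_out = L * fs_in = 5 * 22050 = 110250 Hz

Step 2 — Nyquist frequency of the output stream:
f_Nyq = fs_out / 2 = 110250 / 2 = 55125.0 Hz

fs_out = 110250 Hz; f_Nyquist = 55125.0 Hz


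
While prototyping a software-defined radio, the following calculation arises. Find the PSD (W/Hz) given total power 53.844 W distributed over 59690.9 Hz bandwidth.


Power spectral density:
PSD = P / BW
    = 53.844 / 59690.9
    = 0.00090205 W/Hz

0.00090205 W/Hz


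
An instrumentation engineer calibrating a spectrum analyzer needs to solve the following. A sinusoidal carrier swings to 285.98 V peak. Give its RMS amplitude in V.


RMS voltage for a sinusoidal waveform:
V_rms = V_peak / sqrt(2)
      = 285.98 / 1.414214
      = 202.218 V

202.218 V


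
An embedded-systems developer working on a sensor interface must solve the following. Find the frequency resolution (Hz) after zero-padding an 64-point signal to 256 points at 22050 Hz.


Frequency resolution after zero-padding:
N_padded = 64 * 4 = 256
df = fs / N_padded
   = 22050 / 256
   = 86.1328 Hz

86.1328 Hz


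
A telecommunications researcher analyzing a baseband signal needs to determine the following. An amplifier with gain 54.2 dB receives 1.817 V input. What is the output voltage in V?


Output voltage from dB gain:
V_out = V_in * 10^(gain_dB / 20)
      = 1.817 * 10^(54.2 / 20)
      = 1.817 * 512.861384
      = 931.8691 V

931.8691 V


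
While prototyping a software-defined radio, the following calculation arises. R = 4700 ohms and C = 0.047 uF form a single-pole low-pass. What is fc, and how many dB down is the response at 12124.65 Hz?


Step 1 — cutoff frequency:
fc = 1 / (2*pi*R*C)
C = 0.047 uF = 4.7e-08 F
fc = 1 / (2*pi*4700*4.7e-08)
   = 720.484 Hz

Step 2 — magnitude at f = 12124.65 Hz:
|H(f)| = 1 / sqrt(1 + (f/fc)^2)
f/fc = 12124.65 / 720.484 = 16.828479
|H| = 1 / sqrt(1 + 283.197705) = 0.0593184
|H|_dB = 20*log10(0.0593184) = -24.54 dB

fc = 720.484 Hz; |H(12124.65 Hz)| = -24.54 dB


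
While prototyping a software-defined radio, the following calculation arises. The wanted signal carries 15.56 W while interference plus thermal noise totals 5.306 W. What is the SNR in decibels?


SNR in decibels:
SNR = 10 * log10(Ps / Pn)
    = 10 * log10(15.56 / 5.306)
    = 10 * log10(2.9325)
    = 10 * 0.4672
    = 4.67 dB

4.67 dB


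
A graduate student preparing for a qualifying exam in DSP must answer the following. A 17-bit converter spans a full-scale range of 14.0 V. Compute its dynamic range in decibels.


Dynamic range from full-scale to LSB:
V_min = V_max / 2^bits = 14.0 / 2^17
DR = 20 * log10(V_max / V_min)
   = 20 * log10(2^17)
   = 20 * 17 * log10(2)
   = 102.35 dB

102.35 dB


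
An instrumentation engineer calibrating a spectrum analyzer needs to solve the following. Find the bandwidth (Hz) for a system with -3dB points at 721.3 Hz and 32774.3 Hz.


Bandwidth is the difference of -3dB frequencies:
BW = f_high - f_low
   = 32774.3 - 721.3
   = 32053.0 Hz

32053.0 Hz


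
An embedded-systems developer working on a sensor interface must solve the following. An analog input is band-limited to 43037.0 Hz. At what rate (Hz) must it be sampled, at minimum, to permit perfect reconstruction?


The Nyquist rate is twice the maximum frequency component.
fs_min = 2 * fmax
      = 2 * 43037.0
      = 86074.0 Hz

86074.0


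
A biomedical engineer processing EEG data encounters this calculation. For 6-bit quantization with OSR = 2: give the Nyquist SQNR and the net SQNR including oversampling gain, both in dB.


Step 1 — baseline SQNR at Nyquist:
SQNR_base = 6.02*N + 1.76
          = 6.02*6 + 1.76
          = 37.88 dB

Step 2 — oversampling processing gain:
G = 10*log10(OSR) = 10*log10(2) = 3.01 dB

Step 3 — total:
SQNR_total = 37.88 + 3.01 = 40.89 dB

Base SQNR = 37.88 dB; oversampled SQNR = 40.89 dB


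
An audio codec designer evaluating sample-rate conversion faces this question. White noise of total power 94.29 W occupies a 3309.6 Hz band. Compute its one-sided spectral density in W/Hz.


Power spectral density:
PSD = P / BW
    = 94.29 / 3309.6
    = 0.02848985 W/Hz

0.02848985 W/Hz


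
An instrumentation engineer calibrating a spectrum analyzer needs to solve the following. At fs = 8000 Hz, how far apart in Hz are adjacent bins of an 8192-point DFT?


DFT frequency resolution:
df = fs / N
   = 8000 / 8192
   = 0.9766 Hz

0.9766 Hz


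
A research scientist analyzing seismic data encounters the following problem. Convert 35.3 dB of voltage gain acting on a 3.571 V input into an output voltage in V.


Output voltage from dB gain:
V_out = V_in * 10^(gain_dB / 20)
      = 3.571 * 10^(35.3 / 20)
      = 3.571 * 58.210322
      = 207.8691 V

207.8691 V


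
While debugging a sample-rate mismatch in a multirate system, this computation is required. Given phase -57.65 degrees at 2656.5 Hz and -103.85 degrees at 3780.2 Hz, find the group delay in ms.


Group delay from phase difference:
tau = -d(phi)/d(omega)
d(phi) = -46.2 deg = -0.806342 rad
d(omega) = 2*pi*(3780.2 - 2656.5) = 7060.4153 rad/s
tau = -(-0.806342) / 7060.4153
    = 0.1142 ms

0.1142 ms


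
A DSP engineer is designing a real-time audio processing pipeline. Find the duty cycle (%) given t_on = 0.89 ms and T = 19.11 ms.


Duty cycle as a percentage:
DC = (t_on / T) * 100
   = (0.89 / 19.11) * 100
   = 0.046572 * 100
   = 4.66 %

4.66 %


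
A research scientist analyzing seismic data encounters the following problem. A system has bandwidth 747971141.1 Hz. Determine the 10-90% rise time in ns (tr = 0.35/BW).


Rise time from bandwidth relationship:
tr = 0.35 / BW
   = 0.35 / 747971141.1
   = 4.67932492e-10 s
   = 0.4679 ns

0.4679 ns


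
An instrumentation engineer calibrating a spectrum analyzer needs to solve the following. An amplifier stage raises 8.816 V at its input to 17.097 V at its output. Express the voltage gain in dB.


Voltage gain in dB:
G = 20 * log10(Vout / Vin)
  = 20 * log10(17.097 / 8.816)
  = 20 * log10(1.939315)
  = 20 * 0.287648
  = 5.75 dB

5.75 dB


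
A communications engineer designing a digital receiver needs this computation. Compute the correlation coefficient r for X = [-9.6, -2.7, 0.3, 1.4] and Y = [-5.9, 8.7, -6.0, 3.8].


Pearson correlation coefficient (population):
r = cov(X,Y) / (std(X) * std(Y))
Mean X = -2.65, Mean Y = 0.15
Cov(X,Y) = 9.565
Std(X) = 4.283982, Std(Y) = 6.341333
r = 0.3521

0.3521


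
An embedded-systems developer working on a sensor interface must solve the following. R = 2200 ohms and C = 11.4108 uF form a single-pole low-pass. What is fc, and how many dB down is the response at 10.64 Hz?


Step 1 — cutoff frequency:
fc = 1 / (2*pi*R*C)
C = 11.4108 uF = 1.14108e-05 F
fc = 1 / (2*pi*2200*1.14108e-05)
   = 6.33988 Hz

Step 2 — magnitude at f = 10.64 Hz:
|H(f)| = 1 / sqrt(1 + (f/fc)^2)
f/fc = 10.64 / 6.33988 = 1.678265
|H| = 1 / sqrt(1 + 2.816573) = 0.5118742
|H|_dB = 20*log10(0.5118742) = -5.82 dB

fc = 6.33988 Hz; |H(10.64 Hz)| = -5.82 dB


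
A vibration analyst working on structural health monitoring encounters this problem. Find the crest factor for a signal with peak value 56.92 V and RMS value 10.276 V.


Crest factor is the ratio of peak to RMS:
CF = V_peak / V_rms
   = 56.92 / 10.276
   = 5.5391

5.5391


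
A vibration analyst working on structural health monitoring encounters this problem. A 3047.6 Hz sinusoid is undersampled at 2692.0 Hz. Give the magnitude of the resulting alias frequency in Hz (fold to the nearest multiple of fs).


Compute the nearest integer multiple of fs to the signal:
n = round(3047.6 / 2692.0) = 1
f_alias = |3047.6 - 1 * 2692.0|
        = |3047.6 - 2692.0|
        = 355.6 Hz

355.6


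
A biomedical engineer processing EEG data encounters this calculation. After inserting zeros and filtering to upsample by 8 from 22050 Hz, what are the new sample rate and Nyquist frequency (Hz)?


Step 1 — output sample rate after interpolation by L:
fs_out = L * fs_in = 8 * 22050 = 176400 Hz

Step 2 — Nyquist frequency of the output stream:
f_Nyq = fs_out / 2 = 176400 / 2 = 88200.0 Hz

fs_out = 176400 Hz; f_Nyquist = 88200.0 Hz


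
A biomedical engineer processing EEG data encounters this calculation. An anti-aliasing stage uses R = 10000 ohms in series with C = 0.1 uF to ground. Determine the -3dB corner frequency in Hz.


Cutoff frequency of a first-order RC filter:
fc = 1 / (2 * pi * R * C)
C = 0.1 uF = 1e-07 F
fc = 1 / (2 * pi * 10000 * 1e-07)
   = 1 / 0.0062831853071796
   = 159.154943 Hz

159.154943 Hz


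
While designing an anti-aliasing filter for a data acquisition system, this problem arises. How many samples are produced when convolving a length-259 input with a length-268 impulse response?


Linear convolution output length:
L = N + M - 1
  = 259 + 268 - 1
  = 526 samples

526


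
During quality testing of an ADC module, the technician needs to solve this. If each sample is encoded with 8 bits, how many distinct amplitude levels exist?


Number of quantization levels = 2^N
= 2^8
= 256

256


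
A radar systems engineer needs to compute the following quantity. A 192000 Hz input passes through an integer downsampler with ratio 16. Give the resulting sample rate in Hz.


Decimation reduces the sample rate:
fs_out = fs_in / M
       = 192000 / 16
       = 12000.0 Hz

12000.0 Hz


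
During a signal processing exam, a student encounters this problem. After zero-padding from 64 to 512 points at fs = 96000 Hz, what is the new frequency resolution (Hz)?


Frequency resolution after zero-padding:
N_padded = 64 * 8 = 512
df = fs / N_padded
   = 96000 / 512
   = 187.5 Hz

187.5 Hz


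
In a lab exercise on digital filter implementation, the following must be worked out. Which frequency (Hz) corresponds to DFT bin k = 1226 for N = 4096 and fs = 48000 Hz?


Frequency of DFT bin k:
f_k = k * fs / N
    = 1226 * 48000 / 4096
    = 58848000 / 4096
    = 14367.188 Hz

14367.188 Hz


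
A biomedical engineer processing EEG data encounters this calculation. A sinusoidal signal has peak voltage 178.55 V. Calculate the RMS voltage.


RMS voltage for a sinusoidal waveform:
V_rms = V_peak / sqrt(2)
      = 178.55 / 1.414214
      = 126.254 V

126.254 V


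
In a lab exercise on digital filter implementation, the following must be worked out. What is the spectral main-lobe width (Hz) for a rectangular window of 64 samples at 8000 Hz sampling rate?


Main lobe width for a rectangular window:
Width = 2 * fs / N
      = 2 * 8000 / 64
      = 16000 / 64
      = 250.0 Hz

250.0 Hz


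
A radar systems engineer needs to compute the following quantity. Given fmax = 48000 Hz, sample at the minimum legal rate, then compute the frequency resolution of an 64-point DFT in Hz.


Step 1 — Nyquist sampling rate:
fs = 2 * fmax = 2 * 48000 = 96000 Hz

Step 2 — DFT bin spacing:
df = fs / N = 96000 / 64 = 1500.0 Hz

1500.0 Hz


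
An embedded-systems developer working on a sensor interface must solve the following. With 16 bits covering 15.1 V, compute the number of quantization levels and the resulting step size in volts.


Step 1 — number of quantization levels:
L = 2^N = 2^16 = 65536

Step 2 — LSB step size:
delta = Vfs / L
      = 15.1 / 65536
      = 0.00023041 V

Levels = 65536; step size = 0.00023041 V


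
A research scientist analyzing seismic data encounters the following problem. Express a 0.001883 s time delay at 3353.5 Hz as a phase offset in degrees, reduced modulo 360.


Phase shift from frequency and time delay:
phi = 360 * f * t_delay
    = 360 * 3353.5 * 0.001883
    = 2273.27 degrees
    mod 360 = 113.27 degrees

113.27 degrees


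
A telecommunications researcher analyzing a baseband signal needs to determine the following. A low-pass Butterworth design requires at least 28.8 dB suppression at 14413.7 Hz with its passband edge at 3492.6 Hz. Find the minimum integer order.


Butterworth filter order formula:
n = log10(10^(A/10) - 1) / (2 * log10(f_stop/f_pass))
10^(28.8/10) - 1 = 757.5776
f_stop/f_pass = 14413.7 / 3492.6 = 4.1269
n = 2.3386 -> ceil = 3

3


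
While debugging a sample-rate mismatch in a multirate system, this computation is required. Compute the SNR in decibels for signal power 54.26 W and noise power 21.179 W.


SNR in decibels:
SNR = 10 * log10(Ps / Pn)
    = 10 * log10(54.26 / 21.179)
    = 10 * log10(2.562)
    = 10 * 0.4086
    = 4.09 dB

4.09 dB


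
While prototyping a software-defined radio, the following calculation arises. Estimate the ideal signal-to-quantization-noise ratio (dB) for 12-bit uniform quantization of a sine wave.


Theoretical SNR for a full-scale sinusoid:
SNR = 6.02 * N + 1.76
    = 6.02 * 12 + 1.76
    = 72.24 + 1.76
    = 74.0 dB

74.0 dB


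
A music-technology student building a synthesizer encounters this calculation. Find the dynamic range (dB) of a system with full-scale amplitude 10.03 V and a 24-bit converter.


Dynamic range from full-scale to LSB:
V_min = V_max / 2^bits = 10.03 / 2^24
DR = 20 * log10(V_max / V_min)
   = 20 * log10(2^24)
   = 20 * 24 * log10(2)
   = 144.49 dB

144.49 dB


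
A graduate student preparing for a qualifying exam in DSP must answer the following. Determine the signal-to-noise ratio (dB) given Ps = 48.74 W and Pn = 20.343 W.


SNR in decibels:
SNR = 10 * log10(Ps / Pn)
    = 10 * log10(48.74 / 20.343)
    = 10 * log10(2.3959)
    = 10 * 0.3795
    = 3.79 dB

3.79 dB


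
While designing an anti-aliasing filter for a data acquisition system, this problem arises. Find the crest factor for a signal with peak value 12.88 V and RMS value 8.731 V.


Crest factor is the ratio of peak to RMS:
CF = V_peak / V_rms
   = 12.88 / 8.731
   = 1.4752

1.4752


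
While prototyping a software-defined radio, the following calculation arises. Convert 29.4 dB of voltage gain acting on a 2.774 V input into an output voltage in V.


Output voltage from dB gain:
V_out = V_in * 10^(gain_dB / 20)
      = 2.774 * 10^(29.4 / 20)
      = 2.774 * 29.512092
      = 81.8665 V

81.8665 V


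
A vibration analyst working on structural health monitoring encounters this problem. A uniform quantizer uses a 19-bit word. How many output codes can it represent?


Number of quantization levels = 2^N
= 2^19
= 524288

524288


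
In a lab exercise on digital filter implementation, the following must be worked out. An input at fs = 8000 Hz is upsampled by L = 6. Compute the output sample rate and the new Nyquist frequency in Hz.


Step 1 — output sample rate after interpolation by L:
fs_out = L * fs_in = 6 * 8000 = 48000 Hz

Step 2 — Nyquist frequency of the output stream:
f_Nyq = fs_out / 2 = 48000 / 2 = 24000.0 Hz

fs_out = 48000 Hz; f_Nyquist = 24000.0 Hz


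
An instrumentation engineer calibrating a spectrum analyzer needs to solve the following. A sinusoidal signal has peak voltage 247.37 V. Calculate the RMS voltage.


RMS voltage for a sinusoidal waveform:
V_rms = V_peak / sqrt(2)
      = 247.37 / 1.414214
      = 174.917 V

174.917 V


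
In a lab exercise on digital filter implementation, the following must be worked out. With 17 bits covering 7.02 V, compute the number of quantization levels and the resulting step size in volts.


Step 1 — number of quantization levels:
L = 2^N = 2^17 = 131072

Step 2 — LSB step size:
delta = Vfs / L
      = 7.02 / 131072
      = 5.356e-05 V

Levels = 131072; step size = 5.356e-05 V


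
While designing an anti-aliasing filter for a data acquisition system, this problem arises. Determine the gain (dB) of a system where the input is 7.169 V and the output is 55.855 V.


Voltage gain in dB:
G = 20 * log10(Vout / Vin)
  = 20 * log10(55.855 / 7.169)
  = 20 * log10(7.791184)
  = 20 * 0.891603
  = 17.83 dB

17.83 dB


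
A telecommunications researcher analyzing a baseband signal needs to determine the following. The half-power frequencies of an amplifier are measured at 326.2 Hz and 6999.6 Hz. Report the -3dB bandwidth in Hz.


Bandwidth is the difference of -3dB frequencies:
BW = f_high - f_low
   = 6999.6 - 326.2
   = 6673.4 Hz

6673.4 Hz


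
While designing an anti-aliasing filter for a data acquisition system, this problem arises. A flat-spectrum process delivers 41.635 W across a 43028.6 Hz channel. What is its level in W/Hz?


Power spectral density:
PSD = P / BW
    = 41.635 / 43028.6
    = 0.00096761 W/Hz

0.00096761 W/Hz


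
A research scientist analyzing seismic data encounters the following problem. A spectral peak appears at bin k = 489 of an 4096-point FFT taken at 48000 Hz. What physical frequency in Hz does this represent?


Frequency of DFT bin k:
f_k = k * fs / N
    = 489 * 48000 / 4096
    = 23472000 / 4096
    = 5730.469 Hz

5730.469 Hz


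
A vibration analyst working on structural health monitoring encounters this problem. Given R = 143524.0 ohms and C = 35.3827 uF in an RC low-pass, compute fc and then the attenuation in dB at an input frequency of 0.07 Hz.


Step 1 — cutoff frequency:
fc = 1 / (2*pi*R*C)
C = 35.3827 uF = 3.53827e-05 F
fc = 1 / (2*pi*143524.0*3.53827e-05)
   = 0.0313404 Hz

Step 2 — magnitude at f = 0.07 Hz:
|H(f)| = 1 / sqrt(1 + (f/fc)^2)
f/fc = 0.07 / 0.0313404 = 2.233539
|H| = 1 / sqrt(1 + 4.988696) = 0.4086334
|H|_dB = 20*log10(0.4086334) = -7.77 dB

fc = 0.0313404 Hz; |H(0.07 Hz)| = -7.77 dB


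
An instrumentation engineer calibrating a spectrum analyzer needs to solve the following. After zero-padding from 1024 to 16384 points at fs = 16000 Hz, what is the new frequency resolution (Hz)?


Frequency resolution after zero-padding:
N_padded = 1024 * 16 = 16384
df = fs / N_padded
   = 16000 / 16384
   = 0.9766 Hz

0.9766 Hz


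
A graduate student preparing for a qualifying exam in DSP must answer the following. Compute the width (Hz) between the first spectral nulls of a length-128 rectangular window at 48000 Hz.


Main lobe width for a rectangular window:
Width = 2 * fs / N
      = 2 * 48000 / 128
      = 96000 / 128
      = 750.0 Hz

750.0 Hz


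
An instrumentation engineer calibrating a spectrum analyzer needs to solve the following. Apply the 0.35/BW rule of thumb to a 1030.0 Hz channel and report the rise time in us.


Rise time from bandwidth relationship:
tr = 0.35 / BW
   = 0.35 / 1030.0
   = 0.0003398058252 s
   = 339.8058 us

339.8058 us


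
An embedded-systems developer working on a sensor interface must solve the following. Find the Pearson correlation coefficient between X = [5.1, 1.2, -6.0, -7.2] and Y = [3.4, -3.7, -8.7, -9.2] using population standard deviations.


Pearson correlation coefficient (population):
r = cov(X,Y) / (std(X) * std(Y))
Mean X = -1.725, Mean Y = -4.55
Cov(X,Y) = 24.98625
Std(X) = 5.083982, Std(Y) = 5.068777
r = 0.9696

0.9696


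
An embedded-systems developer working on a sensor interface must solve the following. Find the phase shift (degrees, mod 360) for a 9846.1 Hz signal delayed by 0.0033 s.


Phase shift from frequency and time delay:
phi = 360 * f * t_delay
    = 360 * 9846.1 * 0.0033
    = 11697.17 degrees
    mod 360 = 177.17 degrees

177.17 degrees


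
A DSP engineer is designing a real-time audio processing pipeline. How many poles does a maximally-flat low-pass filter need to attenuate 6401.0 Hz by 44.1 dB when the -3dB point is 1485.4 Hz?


Butterworth filter order formula:
n = log10(10^(A/10) - 1) / (2 * log10(f_stop/f_pass))
10^(44.1/10) - 1 = 25702.9578
f_stop/f_pass = 6401.0 / 1485.4 = 4.3093
n = 3.4757 -> ceil = 4

4


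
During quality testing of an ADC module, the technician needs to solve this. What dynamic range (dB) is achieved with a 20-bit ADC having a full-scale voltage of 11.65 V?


Dynamic range from full-scale to LSB:
V_min = V_max / 2^bits = 11.65 / 2^20
DR = 20 * log10(V_max / V_min)
   = 20 * log10(2^20)
   = 20 * 20 * log10(2)
   = 120.41 dB

120.41 dB


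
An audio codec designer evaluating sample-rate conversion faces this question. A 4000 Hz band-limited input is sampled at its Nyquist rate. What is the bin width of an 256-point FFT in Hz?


Step 1 — Nyquist sampling rate:
fs = 2 * fmax = 2 * 4000 = 8000 Hz

Step 2 — DFT bin spacing:
df = fs / N = 8000 / 256 = 31.25 Hz

31.25 Hz


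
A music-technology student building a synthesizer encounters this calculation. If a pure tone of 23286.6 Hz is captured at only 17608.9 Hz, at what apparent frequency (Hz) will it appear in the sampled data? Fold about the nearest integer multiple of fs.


Compute the nearest integer multiple of fs to the signal:
n = round(23286.6 / 17608.9) = 1
f_alias = |23286.6 - 1 * 17608.9|
        = |23286.6 - 17608.9|
        = 5677.7 Hz

5677.7


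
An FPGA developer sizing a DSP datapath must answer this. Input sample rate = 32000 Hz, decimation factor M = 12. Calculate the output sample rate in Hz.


Decimation reduces the sample rate:
fs_out = fs_in / M
       = 32000 / 12
       = 2666.6667 Hz

2666.6667 Hz


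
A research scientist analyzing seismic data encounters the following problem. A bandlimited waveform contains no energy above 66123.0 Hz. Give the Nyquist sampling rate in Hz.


The Nyquist rate is twice the maximum frequency component.
fs_min = 2 * fmax
      = 2 * 66123.0
      = 132246.0 Hz

132246.0


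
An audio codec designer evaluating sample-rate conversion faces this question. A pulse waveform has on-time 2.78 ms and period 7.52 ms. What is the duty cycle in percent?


Duty cycle as a percentage:
DC = (t_on / T) * 100
   = (2.78 / 7.52) * 100
   = 0.369681 * 100
   = 36.97 %

36.97 %


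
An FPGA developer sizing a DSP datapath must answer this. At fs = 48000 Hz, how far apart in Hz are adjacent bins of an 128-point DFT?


DFT frequency resolution:
df = fs / N
   = 48000 / 128
   = 375.0 Hz

375.0 Hz


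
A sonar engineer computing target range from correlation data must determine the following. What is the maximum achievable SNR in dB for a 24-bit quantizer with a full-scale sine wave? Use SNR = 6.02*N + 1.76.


Theoretical SNR for a full-scale sinusoid:
SNR = 6.02 * N + 1.76
    = 6.02 * 24 + 1.76
    = 144.48 + 1.76
    = 146.24 dB

146.24 dB


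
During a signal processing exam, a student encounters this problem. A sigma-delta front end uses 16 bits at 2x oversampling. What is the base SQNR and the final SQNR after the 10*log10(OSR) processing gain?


Step 1 — baseline SQNR at Nyquist:
SQNR_base = 6.02*N + 1.76
          = 6.02*16 + 1.76
          = 98.08 dB

Step 2 — oversampling processing gain:
G = 10*log10(OSR) = 10*log10(2) = 3.01 dB

Step 3 — total:
SQNR_total = 98.08 + 3.01 = 101.09 dB

Base SQNR = 98.08 dB; oversampled SQNR = 101.09 dB


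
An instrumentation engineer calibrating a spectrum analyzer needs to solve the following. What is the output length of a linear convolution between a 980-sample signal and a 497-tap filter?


Linear convolution output length:
L = N + M - 1
  = 980 + 497 - 1
  = 1476 samples

1476


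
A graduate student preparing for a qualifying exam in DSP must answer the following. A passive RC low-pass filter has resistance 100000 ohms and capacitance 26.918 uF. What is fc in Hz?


Cutoff frequency of a first-order RC filter:
fc = 1 / (2 * pi * R * C)
C = 26.918 uF = 2.6918e-05 F
fc = 1 / (2 * pi * 100000 * 2.6918e-05)
   = 1 / 16.913078209866
   = 0.059126 Hz

0.059126 Hz


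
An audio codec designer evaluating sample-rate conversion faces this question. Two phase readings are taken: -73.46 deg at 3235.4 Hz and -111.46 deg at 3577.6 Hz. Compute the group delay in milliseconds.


Group delay from phase difference:
tau = -d(phi)/d(omega)
d(phi) = -38.0 deg = -0.663225 rad
d(omega) = 2*pi*(3577.6 - 3235.4) = 2150.106 rad/s
tau = -(-0.663225) / 2150.106
    = 0.3085 ms

0.3085 ms


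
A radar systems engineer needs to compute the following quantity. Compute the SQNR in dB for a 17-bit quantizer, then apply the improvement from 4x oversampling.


Step 1 — baseline SQNR at Nyquist:
SQNR_base = 6.02*N + 1.76
          = 6.02*17 + 1.76
          = 104.1 dB

Step 2 — oversampling processing gain:
G = 10*log10(OSR) = 10*log10(4) = 6.02 dB

Step 3 — total:
SQNR_total = 104.1 + 6.02 = 110.12 dB

Base SQNR = 104.1 dB; oversampled SQNR = 110.12 dB


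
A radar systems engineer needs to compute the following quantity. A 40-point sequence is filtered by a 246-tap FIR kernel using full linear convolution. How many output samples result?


Linear convolution output length:
L = N + M - 1
  = 40 + 246 - 1
  = 285 samples

285


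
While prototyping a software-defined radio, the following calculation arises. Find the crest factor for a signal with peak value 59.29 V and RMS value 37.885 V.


Crest factor is the ratio of peak to RMS:
CF = V_peak / V_rms
   = 59.29 / 37.885
   = 1.565

1.565


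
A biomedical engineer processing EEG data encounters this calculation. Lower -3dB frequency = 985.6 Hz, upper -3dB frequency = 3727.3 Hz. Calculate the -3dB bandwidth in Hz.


Bandwidth is the difference of -3dB frequencies:
BW = f_high - f_low
   = 3727.3 - 985.6
   = 2741.7 Hz

2741.7 Hz


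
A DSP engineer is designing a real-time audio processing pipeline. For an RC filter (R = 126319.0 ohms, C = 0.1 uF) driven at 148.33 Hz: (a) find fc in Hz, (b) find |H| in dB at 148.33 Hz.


Step 1 — cutoff frequency:
fc = 1 / (2*pi*R*C)
C = 0.1 uF = 1e-07 F
fc = 1 / (2*pi*126319.0*1e-07)
   = 12.5994 Hz

Step 2 — magnitude at f = 148.33 Hz:
|H(f)| = 1 / sqrt(1 + (f/fc)^2)
f/fc = 148.33 / 12.5994 = 11.772783
|H| = 1 / sqrt(1 + 138.59842) = 0.0846369
|H|_dB = 20*log10(0.0846369) = -21.45 dB

fc = 12.5994 Hz; |H(148.33 Hz)| = -21.45 dB


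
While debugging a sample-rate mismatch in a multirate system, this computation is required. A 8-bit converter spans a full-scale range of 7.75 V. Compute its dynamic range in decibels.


Dynamic range from full-scale to LSB:
V_min = V_max / 2^bits = 7.75 / 2^8
DR = 20 * log10(V_max / V_min)
   = 20 * log10(2^8)
   = 20 * 8 * log10(2)
   = 48.16 dB

48.16 dB


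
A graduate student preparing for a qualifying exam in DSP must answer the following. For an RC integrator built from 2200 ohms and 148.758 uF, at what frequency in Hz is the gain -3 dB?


Cutoff frequency of a first-order RC filter:
fc = 1 / (2 * pi * R * C)
C = 148.758 uF = 0.000148758 F
fc = 1 / (2 * pi * 2200 * 0.000148758)
   = 1 / 2.0562829758359
   = 0.486314 Hz

0.486314 Hz


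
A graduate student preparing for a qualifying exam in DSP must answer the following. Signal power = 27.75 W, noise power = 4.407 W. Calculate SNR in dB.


SNR in decibels:
SNR = 10 * log10(Ps / Pn)
    = 10 * log10(27.75 / 4.407)
    = 10 * log10(6.2968)
    = 10 * 0.7991
    = 7.99 dB

7.99 dB


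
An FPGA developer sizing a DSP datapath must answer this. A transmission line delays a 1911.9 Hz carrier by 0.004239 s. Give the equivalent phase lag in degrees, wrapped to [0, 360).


Phase shift from frequency and time delay:
phi = 360 * f * t_delay
    = 360 * 1911.9 * 0.004239
    = 2917.64 degrees
    mod 360 = 37.64 degrees

37.64 degrees


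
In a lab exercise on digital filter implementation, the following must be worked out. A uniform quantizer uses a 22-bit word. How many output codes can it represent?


Number of quantization levels = 2^N
= 2^22
= 4194304

4194304


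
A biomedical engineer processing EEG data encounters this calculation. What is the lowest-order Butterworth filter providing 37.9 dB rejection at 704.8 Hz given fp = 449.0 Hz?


Butterworth filter order formula:
n = log10(10^(A/10) - 1) / (2 * log10(f_stop/f_pass))
10^(37.9/10) - 1 = 6164.95
f_stop/f_pass = 704.8 / 449.0 = 1.5697
n = 9.6771 -> ceil = 10

10


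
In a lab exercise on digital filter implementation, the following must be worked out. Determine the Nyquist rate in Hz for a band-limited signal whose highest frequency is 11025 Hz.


The Nyquist rate is twice the maximum frequency component.
fs_min = 2 * fmax
      = 2 * 11025
      = 22050 Hz

22050


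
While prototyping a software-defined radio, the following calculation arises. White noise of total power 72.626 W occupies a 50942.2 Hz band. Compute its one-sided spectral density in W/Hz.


Power spectral density:
PSD = P / BW
    = 72.626 / 50942.2
    = 0.00142565 W/Hz

0.00142565 W/Hz


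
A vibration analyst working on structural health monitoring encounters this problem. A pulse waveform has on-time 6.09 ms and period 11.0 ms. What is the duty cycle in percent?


Duty cycle as a percentage:
DC = (t_on / T) * 100
   = (6.09 / 11.0) * 100
   = 0.553636 * 100
   = 55.36 %

55.36 %


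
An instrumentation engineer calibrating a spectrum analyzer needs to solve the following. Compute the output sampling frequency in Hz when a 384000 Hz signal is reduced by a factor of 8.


Decimation reduces the sample rate:
fs_out = fs_in / M
       = 384000 / 8
       = 48000.0 Hz

48000.0 Hz


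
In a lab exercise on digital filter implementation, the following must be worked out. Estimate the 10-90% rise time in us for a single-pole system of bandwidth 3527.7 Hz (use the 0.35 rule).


Rise time from bandwidth relationship:
tr = 0.35 / BW
   = 0.35 / 3527.7
   = 9.921478584e-05 s
   = 99.2148 us

99.2148 us


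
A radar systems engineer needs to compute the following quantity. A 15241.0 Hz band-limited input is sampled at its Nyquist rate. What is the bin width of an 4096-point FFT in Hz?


Step 1 — Nyquist sampling rate:
fs = 2 * fmax = 2 * 15241.0 = 30482.0 Hz

Step 2 — DFT bin spacing:
df = fs / N = 30482.0 / 4096 = 7.4419 Hz

7.4419 Hz


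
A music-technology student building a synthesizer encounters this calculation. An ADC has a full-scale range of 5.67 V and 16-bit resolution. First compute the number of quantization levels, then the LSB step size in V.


Step 1 — number of quantization levels:
L = 2^N = 2^16 = 65536

Step 2 — LSB step size:
delta = Vfs / L
      = 5.67 / 65536
      = 8.652e-05 V

Levels = 65536; step size = 8.652e-05 V


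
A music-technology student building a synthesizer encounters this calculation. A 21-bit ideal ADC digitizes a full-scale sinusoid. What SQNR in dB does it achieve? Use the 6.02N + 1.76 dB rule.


Theoretical SNR for a full-scale sinusoid:
SNR = 6.02 * N + 1.76
    = 6.02 * 21 + 1.76
    = 126.42 + 1.76
    = 128.18 dB

128.18 dB


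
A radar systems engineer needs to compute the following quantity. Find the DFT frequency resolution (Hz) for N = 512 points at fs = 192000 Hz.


DFT frequency resolution:
df = fs / N
   = 192000 / 512
   = 375.0 Hz

375.0 Hz


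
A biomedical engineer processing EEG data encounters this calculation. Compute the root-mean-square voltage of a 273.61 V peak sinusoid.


RMS voltage for a sinusoidal waveform:
V_rms = V_peak / sqrt(2)
      = 273.61 / 1.414214
      = 193.471 V

193.471 V


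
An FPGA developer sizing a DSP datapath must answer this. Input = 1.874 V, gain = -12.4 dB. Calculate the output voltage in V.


Output voltage from dB gain:
V_out = V_in * 10^(gain_dB / 20)
      = 1.874 * 10^(-12.4 / 20)
      = 1.874 * 0.239883
      = 0.4495 V

0.4495 V


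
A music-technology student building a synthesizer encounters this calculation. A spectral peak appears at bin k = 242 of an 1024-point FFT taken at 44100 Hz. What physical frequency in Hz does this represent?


Frequency of DFT bin k:
f_k = k * fs / N
    = 242 * 44100 / 1024
    = 10672200 / 1024
    = 10422.07 Hz

10422.07 Hz


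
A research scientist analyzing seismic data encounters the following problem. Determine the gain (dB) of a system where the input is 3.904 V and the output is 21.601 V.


Voltage gain in dB:
G = 20 * log10(Vout / Vin)
  = 20 * log10(21.601 / 3.904)
  = 20 * log10(5.533043)
  = 20 * 0.742964
  = 14.86 dB

14.86 dB


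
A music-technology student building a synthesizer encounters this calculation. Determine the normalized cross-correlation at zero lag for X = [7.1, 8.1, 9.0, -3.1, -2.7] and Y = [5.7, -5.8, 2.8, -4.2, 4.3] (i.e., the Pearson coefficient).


Pearson correlation coefficient (population):
r = cov(X,Y) / (std(X) * std(Y))
Mean X = 3.68, Mean Y = 0.56
Cov(X,Y) = 1.9592
Std(X) = 5.40755, Std(Y) = 4.659013
r = 0.0778

0.0778
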